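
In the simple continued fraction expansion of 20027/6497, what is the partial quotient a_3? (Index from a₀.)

4

20027 = 3·6497 + 536   →  a_0 = 3
6497 = 12·536 + 65   →  a_1 = 12
536 = 8·65 + 16   →  a_2 = 8
65 = 4·16 + 1   →  a_3 = 4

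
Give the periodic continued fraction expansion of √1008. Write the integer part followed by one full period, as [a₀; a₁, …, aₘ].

[31; 1, 2, 1, 62]

a₀ = ⌊√1008⌋ = 31.
With m₀=0, d₀=1 and mₖ₊₁ = dₖaₖ − mₖ, dₖ₊₁ = (n − mₖ₊₁²)/dₖ, aₖ₊₁ = ⌊(a₀+mₖ₊₁)/dₖ₊₁⌋:
  k=1: m=31, d=47, a=1
  k=2: m=16, d=16, a=2
  k=3: m=16, d=47, a=1
  k=4: m=31, d=1, a=62
d=1 and a=2a₀=62 at k=4, so the next step gives (m, d) = (31, 47) again — its k=1 value — and the period has length 4.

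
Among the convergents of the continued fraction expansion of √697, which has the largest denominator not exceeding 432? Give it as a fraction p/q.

√697 = [26; 2, 2, 52, …] (period length 3).
Convergents:
  p_0/q_0 = 26/1
  p_1/q_1 = 53/2
  p_2/q_2 = 132/5
  p_3/q_3 = 6917/262
  p_4/q_4 = 13966/529
q_3 = 262 ≤ 432 < 529 = q_4, so the answer is 6917/262.

6917/262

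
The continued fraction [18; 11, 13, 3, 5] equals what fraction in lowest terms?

42675/2359

Fold from the inside: start with 5/1.
  3 + 1/5 = 16/5
  13 + 5/16 = 213/16
  11 + 16/213 = 2359/213
  18 + 213/2359 = 42675/2359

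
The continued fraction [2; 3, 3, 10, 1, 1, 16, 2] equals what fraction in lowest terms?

16921/7354

Using pₖ = aₖpₖ₋₁ + pₖ₋₂ and qₖ = aₖqₖ₋₁ + qₖ₋₂:
  k=0: a=2, p=2, q=1
  k=1: a=3, p=7, q=3
  k=2: a=3, p=23, q=10
  k=3: a=10, p=237, q=103
  k=4: a=1, p=260, q=113
  k=5: a=1, p=497, q=216
  k=6: a=16, p=8212, q=3569
  k=7: a=2, p=16921, q=7354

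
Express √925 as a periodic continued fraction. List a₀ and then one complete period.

[30; 2, 2, 2, 2, 60]

a₀ = ⌊√925⌋ = 30.
With m₀=0, d₀=1 and mₖ₊₁ = dₖaₖ − mₖ, dₖ₊₁ = (n − mₖ₊₁²)/dₖ, aₖ₊₁ = ⌊(a₀+mₖ₊₁)/dₖ₊₁⌋:
  k=1: m=30, d=25, a=2
  k=2: m=20, d=21, a=2
  k=3: m=22, d=21, a=2
  k=4: m=20, d=25, a=2
  k=5: m=30, d=1, a=60
d=1 and a=2a₀=60 at k=5, so the next step gives (m, d) = (30, 25) again — its k=1 value — and the period has length 5.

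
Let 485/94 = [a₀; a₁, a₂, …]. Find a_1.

485 = 5·94 + 15   →  a_0 = 5
94 = 6·15 + 4   →  a_1 = 6

6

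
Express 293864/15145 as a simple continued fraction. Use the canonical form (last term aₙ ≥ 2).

[19; 2, 2, 11, 2, 11, 11]

293864 = 19·15145 + 6109
15145 = 2·6109 + 2927
6109 = 2·2927 + 255
2927 = 11·255 + 122
255 = 2·122 + 11
122 = 11·11 + 1
11 = 11·1 + 0  (stop)
So 293864/15145 = [19; 2, 2, 11, 2, 11, 11].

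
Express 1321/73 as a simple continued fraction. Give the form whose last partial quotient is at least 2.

1321 = 18*73 + 7
73 = 10*7 + 3
7 = 2*3 + 1
3 = 3*1 + 0  (stop)
So 1321/73 = [18; 10, 2, 3].

[18; 10, 2, 3]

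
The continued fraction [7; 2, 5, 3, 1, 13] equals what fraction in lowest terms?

Using pₖ = aₖpₖ₋₁ + pₖ₋₂ and qₖ = aₖqₖ₋₁ + qₖ₋₂:
  k=0: a=7, p=7, q=1
  k=1: a=2, p=15, q=2
  k=2: a=5, p=82, q=11
  k=3: a=3, p=261, q=35
  k=4: a=1, p=343, q=46
  k=5: a=13, p=4720, q=633

4720/633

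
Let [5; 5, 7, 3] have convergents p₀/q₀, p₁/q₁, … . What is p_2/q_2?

187/36

Using pₖ = aₖpₖ₋₁ + pₖ₋₂, qₖ = aₖqₖ₋₁ + qₖ₋₂ (with p₋₁=1, p₋₂=0, q₋₁=0, q₋₂=1):
  k=0: a=5, p=5, q=1
  k=1: a=5, p=26, q=5
  k=2: a=7, p=187, q=36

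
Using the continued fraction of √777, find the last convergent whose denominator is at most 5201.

99457/3568

√777 = [27; 1, 6, 1, 54, …] (period length 4).
Convergents:
  p_0/q_0 = 27/1
  p_1/q_1 = 28/1
  p_2/q_2 = 195/7
  p_3/q_3 = 223/8
  p_4/q_4 = 12237/439
  p_5/q_5 = 12460/447
  p_6/q_6 = 86997/3121
  p_7/q_7 = 99457/3568
  p_8/q_8 = 5457675/195793
q_7 = 3568 ≤ 5201 < 195793 = q_8, so the answer is 99457/3568.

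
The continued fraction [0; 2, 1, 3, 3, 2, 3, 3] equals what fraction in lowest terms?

339/938

Using pₖ = aₖpₖ₋₁ + pₖ₋₂ and qₖ = aₖqₖ₋₁ + qₖ₋₂:
  k=0: a=0, p=0, q=1
  k=1: a=2, p=1, q=2
  k=2: a=1, p=1, q=3
  k=3: a=3, p=4, q=11
  k=4: a=3, p=13, q=36
  k=5: a=2, p=30, q=83
  k=6: a=3, p=103, q=285
  k=7: a=3, p=339, q=938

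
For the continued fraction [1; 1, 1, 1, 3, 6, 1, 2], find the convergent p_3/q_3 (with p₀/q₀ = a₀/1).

5/3

Using pₖ = aₖpₖ₋₁ + pₖ₋₂, qₖ = aₖqₖ₋₁ + qₖ₋₂ (with p₋₁=1, p₋₂=0, q₋₁=0, q₋₂=1):
  k=0: a=1, p=1, q=1
  k=1: a=1, p=2, q=1
  k=2: a=1, p=3, q=2
  k=3: a=1, p=5, q=3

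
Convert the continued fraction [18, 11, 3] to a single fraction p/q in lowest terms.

615/34

Using pₖ = aₖpₖ₋₁ + pₖ₋₂ and qₖ = aₖqₖ₋₁ + qₖ₋₂:
  k=0: a=18, p=18, q=1
  k=1: a=11, p=199, q=11
  k=2: a=3, p=615, q=34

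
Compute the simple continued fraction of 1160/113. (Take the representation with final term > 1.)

1160 = 10*113 + 30
113 = 3*30 + 23
30 = 1*23 + 7
23 = 3*7 + 2
7 = 3*2 + 1
2 = 2*1 + 0  (stop)
So 1160/113 = [10; 3, 1, 3, 3, 2].

[10; 3, 1, 3, 3, 2]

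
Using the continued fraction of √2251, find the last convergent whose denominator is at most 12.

√2251 = [47; 2, 4, 47, 4, 2, 94, …] (period length 6).
Convergents:
  p_0/q_0 = 47/1
  p_1/q_1 = 95/2
  p_2/q_2 = 427/9
  p_3/q_3 = 20164/425
q_2 = 9 ≤ 12 < 425 = q_3, so the answer is 427/9.

427/9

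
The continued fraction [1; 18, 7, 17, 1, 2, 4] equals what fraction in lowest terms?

Using pₖ = aₖpₖ₋₁ + pₖ₋₂ and qₖ = aₖqₖ₋₁ + qₖ₋₂:
  k=0: a=1, p=1, q=1
  k=1: a=18, p=19, q=18
  k=2: a=7, p=134, q=127
  k=3: a=17, p=2297, q=2177
  k=4: a=1, p=2431, q=2304
  k=5: a=2, p=7159, q=6785
  k=6: a=4, p=31067, q=29444

31067/29444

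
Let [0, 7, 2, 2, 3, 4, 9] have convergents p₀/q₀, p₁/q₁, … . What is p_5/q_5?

73/541

Using pₖ = aₖpₖ₋₁ + pₖ₋₂, qₖ = aₖqₖ₋₁ + qₖ₋₂ (with p₋₁=1, p₋₂=0, q₋₁=0, q₋₂=1):
  k=0: a=0, p=0, q=1
  k=1: a=7, p=1, q=7
  k=2: a=2, p=2, q=15
  k=3: a=2, p=5, q=37
  k=4: a=3, p=17, q=126
  k=5: a=4, p=73, q=541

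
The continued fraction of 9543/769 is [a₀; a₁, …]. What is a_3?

9543 = 12·769 + 315   →  a_0 = 12
769 = 2·315 + 139   →  a_1 = 2
315 = 2·139 + 37   →  a_2 = 2
139 = 3·37 + 28   →  a_3 = 3

3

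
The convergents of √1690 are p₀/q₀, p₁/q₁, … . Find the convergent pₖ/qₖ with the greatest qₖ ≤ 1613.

√1690 = [41; 9, 8, 9, 82, …] (period length 4).
Convergents:
  p_0/q_0 = 41/1
  p_1/q_1 = 370/9
  p_2/q_2 = 3001/73
  p_3/q_3 = 27379/666
  p_4/q_4 = 2248079/54685
q_3 = 666 ≤ 1613 < 54685 = q_4, so the answer is 27379/666.

27379/666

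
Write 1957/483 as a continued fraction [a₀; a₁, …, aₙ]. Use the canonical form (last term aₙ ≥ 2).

1957 = 4*483 + 25
483 = 19*25 + 8
25 = 3*8 + 1
8 = 8*1 + 0  (stop)
So 1957/483 = [4; 19, 3, 8].

[4; 19, 3, 8]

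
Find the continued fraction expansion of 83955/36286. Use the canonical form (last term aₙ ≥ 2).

83955 = 2·36286 + 11383
36286 = 3·11383 + 2137
11383 = 5·2137 + 698
2137 = 3·698 + 43
698 = 16·43 + 10
43 = 4·10 + 3
10 = 3·3 + 1
3 = 3·1 + 0  (stop)
So 83955/36286 = [2; 3, 5, 3, 16, 4, 3, 3].

[2; 3, 5, 3, 16, 4, 3, 3]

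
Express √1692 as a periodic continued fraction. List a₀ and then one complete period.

a₀ = ⌊√1692⌋ = 41.
With m₀=0, d₀=1 and mₖ₊₁ = dₖaₖ − mₖ, dₖ₊₁ = (n − mₖ₊₁²)/dₖ, aₖ₊₁ = ⌊(a₀+mₖ₊₁)/dₖ₊₁⌋:
  k=1: m=41, d=11, a=7
  k=2: m=36, d=36, a=2
  k=3: m=36, d=11, a=7
  k=4: m=41, d=1, a=82
d=1 and a=2a₀=82 at k=4, so the next step gives (m, d) = (41, 11) again — its k=1 value — and the period has length 4.

[41; 7, 2, 7, 82]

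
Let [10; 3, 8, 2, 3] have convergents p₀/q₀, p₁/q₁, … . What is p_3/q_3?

547/53

Using pₖ = aₖpₖ₋₁ + pₖ₋₂, qₖ = aₖqₖ₋₁ + qₖ₋₂ (with p₋₁=1, p₋₂=0, q₋₁=0, q₋₂=1):
  k=0: a=10, p=10, q=1
  k=1: a=3, p=31, q=3
  k=2: a=8, p=258, q=25
  k=3: a=2, p=547, q=53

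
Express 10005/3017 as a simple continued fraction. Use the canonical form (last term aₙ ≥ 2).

10005 = 3×3017 + 954
3017 = 3×954 + 155
954 = 6×155 + 24
155 = 6×24 + 11
24 = 2×11 + 2
11 = 5×2 + 1
2 = 2×1 + 0  (stop)
So 10005/3017 = [3; 3, 6, 6, 2, 5, 2].

[3; 3, 6, 6, 2, 5, 2]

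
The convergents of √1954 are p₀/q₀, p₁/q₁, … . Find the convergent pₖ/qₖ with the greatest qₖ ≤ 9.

221/5

√1954 = [44; 4, 1, 9, 44, 9, 1, 4, 88, …] (period length 8).
Convergents:
  p_0/q_0 = 44/1
  p_1/q_1 = 177/4
  p_2/q_2 = 221/5
  p_3/q_3 = 2166/49
q_2 = 5 ≤ 9 < 49 = q_3, so the answer is 221/5.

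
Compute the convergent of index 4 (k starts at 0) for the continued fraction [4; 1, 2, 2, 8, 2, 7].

Using pₖ = aₖpₖ₋₁ + pₖ₋₂, qₖ = aₖqₖ₋₁ + qₖ₋₂ (with p₋₁=1, p₋₂=0, q₋₁=0, q₋₂=1):
  k=0: a=4, p=4, q=1
  k=1: a=1, p=5, q=1
  k=2: a=2, p=14, q=3
  k=3: a=2, p=33, q=7
  k=4: a=8, p=278, q=59

278/59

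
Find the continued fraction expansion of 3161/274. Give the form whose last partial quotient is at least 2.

[11; 1, 1, 6, 2, 1, 6]

3161 = 11*274 + 147
274 = 1*147 + 127
147 = 1*127 + 20
127 = 6*20 + 7
20 = 2*7 + 6
7 = 1*6 + 1
6 = 6*1 + 0  (stop)
So 3161/274 = [11; 1, 1, 6, 2, 1, 6].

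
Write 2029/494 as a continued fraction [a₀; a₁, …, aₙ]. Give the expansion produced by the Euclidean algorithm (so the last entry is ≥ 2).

2029 = 4*494 + 53
494 = 9*53 + 17
53 = 3*17 + 2
17 = 8*2 + 1
2 = 2*1 + 0  (stop)
So 2029/494 = [4; 9, 3, 8, 2].

[4; 9, 3, 8, 2]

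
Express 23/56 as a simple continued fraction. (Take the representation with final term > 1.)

23 = 0*56 + 23
56 = 2*23 + 10
23 = 2*10 + 3
10 = 3*3 + 1
3 = 3*1 + 0  (stop)
So 23/56 = [0; 2, 2, 3, 3].

[0; 2, 2, 3, 3]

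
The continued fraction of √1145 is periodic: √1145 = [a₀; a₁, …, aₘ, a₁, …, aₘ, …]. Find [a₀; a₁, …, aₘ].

a₀ = ⌊√1145⌋ = 33.
With m₀=0, d₀=1 and mₖ₊₁ = dₖaₖ − mₖ, dₖ₊₁ = (n − mₖ₊₁²)/dₖ, aₖ₊₁ = ⌊(a₀+mₖ₊₁)/dₖ₊₁⌋:
  k=1: m=33, d=56, a=1
  k=2: m=23, d=11, a=5
  k=3: m=32, d=11, a=5
  k=4: m=23, d=56, a=1
  k=5: m=33, d=1, a=66
d=1 and a=2a₀=66 at k=5, so the next step gives (m, d) = (33, 56) again — its k=1 value — and the period has length 5.

[33; 1, 5, 5, 1, 66]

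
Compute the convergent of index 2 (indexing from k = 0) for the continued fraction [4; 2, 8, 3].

76/17

Using pₖ = aₖpₖ₋₁ + pₖ₋₂, qₖ = aₖqₖ₋₁ + qₖ₋₂ (with p₋₁=1, p₋₂=0, q₋₁=0, q₋₂=1):
  k=0: a=4, p=4, q=1
  k=1: a=2, p=9, q=2
  k=2: a=8, p=76, q=17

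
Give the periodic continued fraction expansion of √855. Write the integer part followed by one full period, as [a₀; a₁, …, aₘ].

a₀ = ⌊√855⌋ = 29.

[29; 4, 6, 4, 58]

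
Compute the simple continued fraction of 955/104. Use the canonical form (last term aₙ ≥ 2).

[9; 5, 2, 9]

955 = 9*104 + 19
104 = 5*19 + 9
19 = 2*9 + 1
9 = 9*1 + 0  (stop)
So 955/104 = [9; 5, 2, 9].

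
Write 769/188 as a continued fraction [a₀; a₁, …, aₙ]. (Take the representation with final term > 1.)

[4; 11, 17]

769 = 4*188 + 17
188 = 11*17 + 1
17 = 17*1 + 0  (stop)
So 769/188 = [4; 11, 17].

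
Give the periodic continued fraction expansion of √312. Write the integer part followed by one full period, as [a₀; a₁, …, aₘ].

a₀ = ⌊√312⌋ = 17.
With m₀=0, d₀=1 and mₖ₊₁ = dₖaₖ − mₖ, dₖ₊₁ = (n − mₖ₊₁²)/dₖ, aₖ₊₁ = ⌊(a₀+mₖ₊₁)/dₖ₊₁⌋:
  k=1: m=17, d=23, a=1
  k=2: m=6, d=12, a=1
  k=3: m=6, d=23, a=1
  k=4: m=17, d=1, a=34
d=1 and a=2a₀=34 at k=4, so the next step gives (m, d) = (17, 23) again — its k=1 value — and the period has length 4.

[17; 1, 1, 1, 34]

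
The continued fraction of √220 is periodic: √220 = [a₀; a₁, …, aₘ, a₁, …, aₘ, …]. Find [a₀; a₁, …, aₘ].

[14; 1, 4, 1, 28]

a₀ = ⌊√220⌋ = 14.
With m₀=0, d₀=1 and mₖ₊₁ = dₖaₖ − mₖ, dₖ₊₁ = (n − mₖ₊₁²)/dₖ, aₖ₊₁ = ⌊(a₀+mₖ₊₁)/dₖ₊₁⌋:
  k=1: m=14, d=24, a=1
  k=2: m=10, d=5, a=4
  k=3: m=10, d=24, a=1
  k=4: m=14, d=1, a=28
d=1 and a=2a₀=28 at k=4, so the next step gives (m, d) = (14, 24) again — its k=1 value — and the period has length 4.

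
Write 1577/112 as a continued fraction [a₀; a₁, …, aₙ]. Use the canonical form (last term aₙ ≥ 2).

1577 = 14*112 + 9
112 = 12*9 + 4
9 = 2*4 + 1
4 = 4*1 + 0  (stop)
So 1577/112 = [14; 12, 2, 4].

[14; 12, 2, 4]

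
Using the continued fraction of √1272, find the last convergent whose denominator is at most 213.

√1272 = [35; 1, 1, 1, 70, …] (period length 4).
Convergents:
  p_0/q_0 = 35/1
  p_1/q_1 = 36/1
  p_2/q_2 = 71/2
  p_3/q_3 = 107/3
  p_4/q_4 = 7561/212
  p_5/q_5 = 7668/215
q_4 = 212 ≤ 213 < 215 = q_5, so the answer is 7561/212.

7561/212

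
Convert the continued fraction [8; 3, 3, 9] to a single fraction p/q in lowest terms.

Using pₖ = aₖpₖ₋₁ + pₖ₋₂ and qₖ = aₖqₖ₋₁ + qₖ₋₂:
  k=0: a=8, p=8, q=1
  k=1: a=3, p=25, q=3
  k=2: a=3, p=83, q=10
  k=3: a=9, p=772, q=93

772/93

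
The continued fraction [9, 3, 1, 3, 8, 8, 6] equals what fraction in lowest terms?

Fold from the inside: start with 6/1.
  8 + 1/6 = 49/6
  8 + 6/49 = 398/49
  3 + 49/398 = 1243/398
  1 + 398/1243 = 1641/1243
  3 + 1243/1641 = 6166/1641
  9 + 1641/6166 = 57135/6166

57135/6166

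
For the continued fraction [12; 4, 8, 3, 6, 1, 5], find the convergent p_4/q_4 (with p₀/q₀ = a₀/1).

Using pₖ = aₖpₖ₋₁ + pₖ₋₂, qₖ = aₖqₖ₋₁ + qₖ₋₂ (with p₋₁=1, p₋₂=0, q₋₁=0, q₋₂=1):
  k=0: a=12, p=12, q=1
  k=1: a=4, p=49, q=4
  k=2: a=8, p=404, q=33
  k=3: a=3, p=1261, q=103
  k=4: a=6, p=7970, q=651

7970/651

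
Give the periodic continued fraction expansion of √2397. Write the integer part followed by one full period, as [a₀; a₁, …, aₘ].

[48; 1, 23, 2, 23, 1, 96]

a₀ = ⌊√2397⌋ = 48.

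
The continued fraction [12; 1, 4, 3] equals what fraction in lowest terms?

Fold from the inside: start with 3/1.
  4 + 1/3 = 13/3
  1 + 3/13 = 16/13
  12 + 13/16 = 205/16

205/16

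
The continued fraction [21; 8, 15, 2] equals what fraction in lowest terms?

Using pₖ = aₖpₖ₋₁ + pₖ₋₂ and qₖ = aₖqₖ₋₁ + qₖ₋₂:
  k=0: a=21, p=21, q=1
  k=1: a=8, p=169, q=8
  k=2: a=15, p=2556, q=121
  k=3: a=2, p=5281, q=250

5281/250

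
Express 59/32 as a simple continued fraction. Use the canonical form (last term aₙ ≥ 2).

59 = 1*32 + 27
32 = 1*27 + 5
27 = 5*5 + 2
5 = 2*2 + 1
2 = 2*1 + 0  (stop)
So 59/32 = [1; 1, 5, 2, 2].

[1; 1, 5, 2, 2]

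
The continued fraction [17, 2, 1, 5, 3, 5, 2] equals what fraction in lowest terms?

Fold from the inside: start with 2/1.
  5 + 1/2 = 11/2
  3 + 2/11 = 35/11
  5 + 11/35 = 186/35
  1 + 35/186 = 221/186
  2 + 186/221 = 628/221
  17 + 221/628 = 10897/628

10897/628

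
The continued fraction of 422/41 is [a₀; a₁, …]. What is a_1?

422 = 10·41 + 12   →  a_0 = 10
41 = 3·12 + 5   →  a_1 = 3

3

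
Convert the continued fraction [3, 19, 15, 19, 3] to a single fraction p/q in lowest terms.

Using pₖ = aₖpₖ₋₁ + pₖ₋₂ and qₖ = aₖqₖ₋₁ + qₖ₋₂:
  k=0: a=3, p=3, q=1
  k=1: a=19, p=58, q=19
  k=2: a=15, p=873, q=286
  k=3: a=19, p=16645, q=5453
  k=4: a=3, p=50808, q=16645

50808/16645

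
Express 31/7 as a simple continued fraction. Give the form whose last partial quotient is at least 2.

31 = 4*7 + 3
7 = 2*3 + 1
3 = 3*1 + 0  (stop)
So 31/7 = [4; 2, 3].

[4; 2, 3]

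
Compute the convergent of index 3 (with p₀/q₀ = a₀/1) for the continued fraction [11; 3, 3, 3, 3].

Using pₖ = aₖpₖ₋₁ + pₖ₋₂, qₖ = aₖqₖ₋₁ + qₖ₋₂ (with p₋₁=1, p₋₂=0, q₋₁=0, q₋₂=1):
  k=0: a=11, p=11, q=1
  k=1: a=3, p=34, q=3
  k=2: a=3, p=113, q=10
  k=3: a=3, p=373, q=33

373/33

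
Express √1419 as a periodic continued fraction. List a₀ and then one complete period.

a₀ = ⌊√1419⌋ = 37.
With m₀=0, d₀=1 and mₖ₊₁ = dₖaₖ − mₖ, dₖ₊₁ = (n − mₖ₊₁²)/dₖ, aₖ₊₁ = ⌊(a₀+mₖ₊₁)/dₖ₊₁⌋:
  k=1: m=37, d=50, a=1
  k=2: m=13, d=25, a=2
  k=3: m=37, d=2, a=37
  k=4: m=37, d=25, a=2
  k=5: m=13, d=50, a=1
  k=6: m=37, d=1, a=74
d=1 and a=2a₀=74 at k=6, so the next step gives (m, d) = (37, 50) again — its k=1 value — and the period has length 6.

[37; 1, 2, 37, 2, 1, 74]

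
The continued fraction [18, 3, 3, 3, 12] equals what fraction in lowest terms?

7431/406

Fold from the inside: start with 12/1.
  3 + 1/12 = 37/12
  3 + 12/37 = 123/37
  3 + 37/123 = 406/123
  18 + 123/406 = 7431/406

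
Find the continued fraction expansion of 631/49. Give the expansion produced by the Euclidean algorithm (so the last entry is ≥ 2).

[12; 1, 7, 6]

631 = 12·49 + 43
49 = 1·43 + 6
43 = 7·6 + 1
6 = 6·1 + 0  (stop)
So 631/49 = [12; 1, 7, 6].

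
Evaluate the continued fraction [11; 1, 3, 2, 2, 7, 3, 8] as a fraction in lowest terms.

50047/4251

Fold from the inside: start with 8/1.
  3 + 1/8 = 25/8
  7 + 8/25 = 183/25
  2 + 25/183 = 391/183
  2 + 183/391 = 965/391
  3 + 391/965 = 3286/965
  1 + 965/3286 = 4251/3286
  11 + 3286/4251 = 50047/4251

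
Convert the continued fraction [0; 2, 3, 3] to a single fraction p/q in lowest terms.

Using pₖ = aₖpₖ₋₁ + pₖ₋₂ and qₖ = aₖqₖ₋₁ + qₖ₋₂:
  k=0: a=0, p=0, q=1
  k=1: a=2, p=1, q=2
  k=2: a=3, p=3, q=7
  k=3: a=3, p=10, q=23

10/23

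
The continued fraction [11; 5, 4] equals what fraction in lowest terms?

Fold from the inside: start with 4/1.
  5 + 1/4 = 21/4
  11 + 4/21 = 235/21

235/21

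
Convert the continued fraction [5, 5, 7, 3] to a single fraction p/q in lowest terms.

587/113

Using pₖ = aₖpₖ₋₁ + pₖ₋₂ and qₖ = aₖqₖ₋₁ + qₖ₋₂:
  k=0: a=5, p=5, q=1
  k=1: a=5, p=26, q=5
  k=2: a=7, p=187, q=36
  k=3: a=3, p=587, q=113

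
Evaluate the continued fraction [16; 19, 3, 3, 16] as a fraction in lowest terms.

50499/3146

Using pₖ = aₖpₖ₋₁ + pₖ₋₂ and qₖ = aₖqₖ₋₁ + qₖ₋₂:
  k=0: a=16, p=16, q=1
  k=1: a=19, p=305, q=19
  k=2: a=3, p=931, q=58
  k=3: a=3, p=3098, q=193
  k=4: a=16, p=50499, q=3146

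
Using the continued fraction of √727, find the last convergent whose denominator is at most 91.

√727 = [26; 1, 25, 1, 52, …] (period length 4).
Convergents:
  p_0/q_0 = 26/1
  p_1/q_1 = 27/1
  p_2/q_2 = 701/26
  p_3/q_3 = 728/27
  p_4/q_4 = 38557/1430
q_3 = 27 ≤ 91 < 1430 = q_4, so the answer is 728/27.

728/27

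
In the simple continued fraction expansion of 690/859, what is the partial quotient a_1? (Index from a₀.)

690 = 0·859 + 690   →  a_0 = 0
859 = 1·690 + 169   →  a_1 = 1

1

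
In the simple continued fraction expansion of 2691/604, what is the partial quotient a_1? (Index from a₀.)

2

2691 = 4·604 + 275   →  a_0 = 4
604 = 2·275 + 54   →  a_1 = 2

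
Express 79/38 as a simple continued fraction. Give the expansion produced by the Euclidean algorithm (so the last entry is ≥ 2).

79 = 2×38 + 3
38 = 12×3 + 2
3 = 1×2 + 1
2 = 2×1 + 0  (stop)
So 79/38 = [2; 12, 1, 2].

[2; 12, 1, 2]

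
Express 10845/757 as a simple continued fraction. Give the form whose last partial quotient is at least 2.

[14; 3, 15, 2, 3, 2]

10845 = 14*757 + 247
757 = 3*247 + 16
247 = 15*16 + 7
16 = 2*7 + 2
7 = 3*2 + 1
2 = 2*1 + 0  (stop)
So 10845/757 = [14; 3, 15, 2, 3, 2].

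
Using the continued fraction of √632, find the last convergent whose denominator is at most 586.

√632 = [25; 7, 6, 7, 50, …] (period length 4).
Convergents:
  p_0/q_0 = 25/1
  p_1/q_1 = 176/7
  p_2/q_2 = 1081/43
  p_3/q_3 = 7743/308
  p_4/q_4 = 388231/15443
q_3 = 308 ≤ 586 < 15443 = q_4, so the answer is 7743/308.

7743/308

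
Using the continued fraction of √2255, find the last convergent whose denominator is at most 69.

√2255 = [47; 2, 18, 2, 94, …] (period length 4).
Convergents:
  p_0/q_0 = 47/1
  p_1/q_1 = 95/2
  p_2/q_2 = 1757/37
  p_3/q_3 = 3609/76
q_2 = 37 ≤ 69 < 76 = q_3, so the answer is 1757/37.

1757/37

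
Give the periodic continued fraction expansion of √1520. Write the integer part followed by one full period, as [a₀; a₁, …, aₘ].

[38; 1, 76]

a₀ = ⌊√1520⌋ = 38.
With m₀=0, d₀=1 and mₖ₊₁ = dₖaₖ − mₖ, dₖ₊₁ = (n − mₖ₊₁²)/dₖ, aₖ₊₁ = ⌊(a₀+mₖ₊₁)/dₖ₊₁⌋:
  k=1: m=38, d=76, a=1
  k=2: m=38, d=1, a=76
d=1 and a=2a₀=76 at k=2, so the next step gives (m, d) = (38, 76) again — its k=1 value — and the period has length 2.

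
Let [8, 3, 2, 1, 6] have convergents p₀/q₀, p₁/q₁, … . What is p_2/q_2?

Using pₖ = aₖpₖ₋₁ + pₖ₋₂, qₖ = aₖqₖ₋₁ + qₖ₋₂ (with p₋₁=1, p₋₂=0, q₋₁=0, q₋₂=1):
  k=0: a=8, p=8, q=1
  k=1: a=3, p=25, q=3
  k=2: a=2, p=58, q=7

58/7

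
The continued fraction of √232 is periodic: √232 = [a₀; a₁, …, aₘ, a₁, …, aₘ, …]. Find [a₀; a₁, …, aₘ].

a₀ = ⌊√232⌋ = 15.
With m₀=0, d₀=1 and mₖ₊₁ = dₖaₖ − mₖ, dₖ₊₁ = (n − mₖ₊₁²)/dₖ, aₖ₊₁ = ⌊(a₀+mₖ₊₁)/dₖ₊₁⌋:
  k=1: m=15, d=7, a=4
  k=2: m=13, d=9, a=3
  k=3: m=14, d=4, a=7
  k=4: m=14, d=9, a=3
  k=5: m=13, d=7, a=4
  k=6: m=15, d=1, a=30
d=1 and a=2a₀=30 at k=6, so the next step gives (m, d) = (15, 7) again — its k=1 value — and the period has length 6.

[15; 4, 3, 7, 3, 4, 30]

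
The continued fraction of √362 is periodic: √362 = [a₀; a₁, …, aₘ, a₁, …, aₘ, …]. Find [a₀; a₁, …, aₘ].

a₀ = ⌊√362⌋ = 19.
With m₀=0, d₀=1 and mₖ₊₁ = dₖaₖ − mₖ, dₖ₊₁ = (n − mₖ₊₁²)/dₖ, aₖ₊₁ = ⌊(a₀+mₖ₊₁)/dₖ₊₁⌋:
  k=1: m=19, d=1, a=38
d=1 and a=2a₀=38 at k=1, so the next step gives (m, d) = (19, 1) again — its k=1 value — and the period has length 1.

[19; 38]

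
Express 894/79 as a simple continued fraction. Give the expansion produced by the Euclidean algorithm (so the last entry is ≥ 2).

[11; 3, 6, 4]

894 = 11×79 + 25
79 = 3×25 + 4
25 = 6×4 + 1
4 = 4×1 + 0  (stop)
So 894/79 = [11; 3, 6, 4].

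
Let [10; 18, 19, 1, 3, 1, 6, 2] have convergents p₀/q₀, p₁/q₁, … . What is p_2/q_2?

3449/343

Using pₖ = aₖpₖ₋₁ + pₖ₋₂, qₖ = aₖqₖ₋₁ + qₖ₋₂ (with p₋₁=1, p₋₂=0, q₋₁=0, q₋₂=1):
  k=0: a=10, p=10, q=1
  k=1: a=18, p=181, q=18
  k=2: a=19, p=3449, q=343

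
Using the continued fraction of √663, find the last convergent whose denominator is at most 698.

15887/617

√663 = [25; 1, 2, 1, 50, …] (period length 4).
Convergents:
  p_0/q_0 = 25/1
  p_1/q_1 = 26/1
  p_2/q_2 = 77/3
  p_3/q_3 = 103/4
  p_4/q_4 = 5227/203
  p_5/q_5 = 5330/207
  p_6/q_6 = 15887/617
  p_7/q_7 = 21217/824
q_6 = 617 ≤ 698 < 824 = q_7, so the answer is 15887/617.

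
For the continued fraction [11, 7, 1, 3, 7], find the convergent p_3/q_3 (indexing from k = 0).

Using pₖ = aₖpₖ₋₁ + pₖ₋₂, qₖ = aₖqₖ₋₁ + qₖ₋₂ (with p₋₁=1, p₋₂=0, q₋₁=0, q₋₂=1):
  k=0: a=11, p=11, q=1
  k=1: a=7, p=78, q=7
  k=2: a=1, p=89, q=8
  k=3: a=3, p=345, q=31

345/31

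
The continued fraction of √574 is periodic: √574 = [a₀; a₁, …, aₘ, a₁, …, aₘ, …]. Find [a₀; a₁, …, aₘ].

[23; 1, 22, 1, 46]

a₀ = ⌊√574⌋ = 23.
With m₀=0, d₀=1 and mₖ₊₁ = dₖaₖ − mₖ, dₖ₊₁ = (n − mₖ₊₁²)/dₖ, aₖ₊₁ = ⌊(a₀+mₖ₊₁)/dₖ₊₁⌋:
  k=1: m=23, d=45, a=1
  k=2: m=22, d=2, a=22
  k=3: m=22, d=45, a=1
  k=4: m=23, d=1, a=46
d=1 and a=2a₀=46 at k=4, so the next step gives (m, d) = (23, 45) again — its k=1 value — and the period has length 4.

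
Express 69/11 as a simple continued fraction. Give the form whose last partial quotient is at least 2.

[6; 3, 1, 2]

69 = 6×11 + 3
11 = 3×3 + 2
3 = 1×2 + 1
2 = 2×1 + 0  (stop)
So 69/11 = [6; 3, 1, 2].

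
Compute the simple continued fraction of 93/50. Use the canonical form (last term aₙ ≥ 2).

[1; 1, 6, 7]

93 = 1·50 + 43
50 = 1·43 + 7
43 = 6·7 + 1
7 = 7·1 + 0  (stop)
So 93/50 = [1; 1, 6, 7].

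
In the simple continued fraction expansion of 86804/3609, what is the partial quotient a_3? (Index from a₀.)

12

86804 = 24·3609 + 188   →  a_0 = 24
3609 = 19·188 + 37   →  a_1 = 19
188 = 5·37 + 3   →  a_2 = 5
37 = 12·3 + 1   →  a_3 = 12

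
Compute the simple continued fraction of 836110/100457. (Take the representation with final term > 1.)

[8; 3, 10, 2, 17, 3, 2, 12]

836110 = 8*100457 + 32454
100457 = 3*32454 + 3095
32454 = 10*3095 + 1504
3095 = 2*1504 + 87
1504 = 17*87 + 25
87 = 3*25 + 12
25 = 2*12 + 1
12 = 12*1 + 0  (stop)
So 836110/100457 = [8; 3, 10, 2, 17, 3, 2, 12].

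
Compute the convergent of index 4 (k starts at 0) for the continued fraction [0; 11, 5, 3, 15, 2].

245/2741

Using pₖ = aₖpₖ₋₁ + pₖ₋₂, qₖ = aₖqₖ₋₁ + qₖ₋₂ (with p₋₁=1, p₋₂=0, q₋₁=0, q₋₂=1):
  k=0: a=0, p=0, q=1
  k=1: a=11, p=1, q=11
  k=2: a=5, p=5, q=56
  k=3: a=3, p=16, q=179
  k=4: a=15, p=245, q=2741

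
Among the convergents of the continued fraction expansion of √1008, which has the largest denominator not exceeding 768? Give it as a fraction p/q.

24161/761

√1008 = [31; 1, 2, 1, 62, …] (period length 4).
Convergents:
  p_0/q_0 = 31/1
  p_1/q_1 = 32/1
  p_2/q_2 = 95/3
  p_3/q_3 = 127/4
  p_4/q_4 = 7969/251
  p_5/q_5 = 8096/255
  p_6/q_6 = 24161/761
  p_7/q_7 = 32257/1016
q_6 = 761 ≤ 768 < 1016 = q_7, so the answer is 24161/761.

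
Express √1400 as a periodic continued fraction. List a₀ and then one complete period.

[37; 2, 2, 2, 74]

a₀ = ⌊√1400⌋ = 37.
With m₀=0, d₀=1 and mₖ₊₁ = dₖaₖ − mₖ, dₖ₊₁ = (n − mₖ₊₁²)/dₖ, aₖ₊₁ = ⌊(a₀+mₖ₊₁)/dₖ₊₁⌋:
  k=1: m=37, d=31, a=2
  k=2: m=25, d=25, a=2
  k=3: m=25, d=31, a=2
  k=4: m=37, d=1, a=74
d=1 and a=2a₀=74 at k=4, so the next step gives (m, d) = (37, 31) again — its k=1 value — and the period has length 4.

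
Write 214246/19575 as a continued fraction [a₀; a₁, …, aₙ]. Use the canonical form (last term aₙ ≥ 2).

214246 = 10*19575 + 18496
19575 = 1*18496 + 1079
18496 = 17*1079 + 153
1079 = 7*153 + 8
153 = 19*8 + 1
8 = 8*1 + 0  (stop)
So 214246/19575 = [10; 1, 17, 7, 19, 8].

[10; 1, 17, 7, 19, 8]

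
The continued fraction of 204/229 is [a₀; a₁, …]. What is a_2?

204 = 0·229 + 204   →  a_0 = 0
229 = 1·204 + 25   →  a_1 = 1
204 = 8·25 + 4   →  a_2 = 8

8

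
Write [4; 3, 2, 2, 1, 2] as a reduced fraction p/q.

Fold from the inside: start with 2/1.
  1 + 1/2 = 3/2
  2 + 2/3 = 8/3
  2 + 3/8 = 19/8
  3 + 8/19 = 65/19
  4 + 19/65 = 279/65

279/65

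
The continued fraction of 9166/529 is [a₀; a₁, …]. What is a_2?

17

9166 = 17·529 + 173   →  a_0 = 17
529 = 3·173 + 10   →  a_1 = 3
173 = 17·10 + 3   →  a_2 = 17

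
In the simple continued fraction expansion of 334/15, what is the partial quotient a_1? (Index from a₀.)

334 = 22·15 + 4   →  a_0 = 22
15 = 3·4 + 3   →  a_1 = 3

3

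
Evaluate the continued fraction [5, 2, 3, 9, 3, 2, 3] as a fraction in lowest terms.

8738/1609

Using pₖ = aₖpₖ₋₁ + pₖ₋₂ and qₖ = aₖqₖ₋₁ + qₖ₋₂:
  k=0: a=5, p=5, q=1
  k=1: a=2, p=11, q=2
  k=2: a=3, p=38, q=7
  k=3: a=9, p=353, q=65
  k=4: a=3, p=1097, q=202
  k=5: a=2, p=2547, q=469
  k=6: a=3, p=8738, q=1609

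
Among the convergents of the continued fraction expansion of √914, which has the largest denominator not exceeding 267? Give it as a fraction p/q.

√914 = [30; 4, 3, 3, 4, 60, …] (period length 5).
Convergents:
  p_0/q_0 = 30/1
  p_1/q_1 = 121/4
  p_2/q_2 = 393/13
  p_3/q_3 = 1300/43
  p_4/q_4 = 5593/185
  p_5/q_5 = 336880/11143
q_4 = 185 ≤ 267 < 11143 = q_5, so the answer is 5593/185.

5593/185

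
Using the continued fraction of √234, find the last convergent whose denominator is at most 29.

√234 = [15; 3, 2, 1, 2, 1, 2, 3, 30, …] (period length 8).
Convergents:
  p_0/q_0 = 15/1
  p_1/q_1 = 46/3
  p_2/q_2 = 107/7
  p_3/q_3 = 153/10
  p_4/q_4 = 413/27
  p_5/q_5 = 566/37
q_4 = 27 ≤ 29 < 37 = q_5, so the answer is 413/27.

413/27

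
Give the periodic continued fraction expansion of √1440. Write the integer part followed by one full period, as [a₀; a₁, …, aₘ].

[37; 1, 17, 1, 74]

a₀ = ⌊√1440⌋ = 37.
With m₀=0, d₀=1 and mₖ₊₁ = dₖaₖ − mₖ, dₖ₊₁ = (n − mₖ₊₁²)/dₖ, aₖ₊₁ = ⌊(a₀+mₖ₊₁)/dₖ₊₁⌋:
  k=1: m=37, d=71, a=1
  k=2: m=34, d=4, a=17
  k=3: m=34, d=71, a=1
  k=4: m=37, d=1, a=74
d=1 and a=2a₀=74 at k=4, so the next step gives (m, d) = (37, 71) again — its k=1 value — and the period has length 4.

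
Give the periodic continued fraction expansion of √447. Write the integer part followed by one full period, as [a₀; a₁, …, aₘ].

[21; 7, 42]

a₀ = ⌊√447⌋ = 21.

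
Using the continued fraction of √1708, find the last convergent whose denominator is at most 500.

7687/186

√1708 = [41; 3, 20, 3, 82, …] (period length 4).
Convergents:
  p_0/q_0 = 41/1
  p_1/q_1 = 124/3
  p_2/q_2 = 2521/61
  p_3/q_3 = 7687/186
  p_4/q_4 = 632855/15313
q_3 = 186 ≤ 500 < 15313 = q_4, so the answer is 7687/186.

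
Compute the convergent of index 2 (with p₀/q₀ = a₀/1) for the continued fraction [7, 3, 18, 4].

403/55

Using pₖ = aₖpₖ₋₁ + pₖ₋₂, qₖ = aₖqₖ₋₁ + qₖ₋₂ (with p₋₁=1, p₋₂=0, q₋₁=0, q₋₂=1):
  k=0: a=7, p=7, q=1
  k=1: a=3, p=22, q=3
  k=2: a=18, p=403, q=55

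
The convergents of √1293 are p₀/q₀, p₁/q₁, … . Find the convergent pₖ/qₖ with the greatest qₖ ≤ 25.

√1293 = [35; 1, 22, 1, 70, …] (period length 4).
Convergents:
  p_0/q_0 = 35/1
  p_1/q_1 = 36/1
  p_2/q_2 = 827/23
  p_3/q_3 = 863/24
  p_4/q_4 = 61237/1703
q_3 = 24 ≤ 25 < 1703 = q_4, so the answer is 863/24.

863/24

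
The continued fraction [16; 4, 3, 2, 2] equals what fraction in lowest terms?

Fold from the inside: start with 2/1.
  2 + 1/2 = 5/2
  3 + 2/5 = 17/5
  4 + 5/17 = 73/17
  16 + 17/73 = 1185/73

1185/73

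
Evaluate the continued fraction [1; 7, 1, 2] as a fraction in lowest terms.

Using pₖ = aₖpₖ₋₁ + pₖ₋₂ and qₖ = aₖqₖ₋₁ + qₖ₋₂:
  k=0: a=1, p=1, q=1
  k=1: a=7, p=8, q=7
  k=2: a=1, p=9, q=8
  k=3: a=2, p=26, q=23

26/23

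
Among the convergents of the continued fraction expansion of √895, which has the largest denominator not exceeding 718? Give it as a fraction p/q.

21151/707

√895 = [29; 1, 10, 1, 58, …] (period length 4).
Convergents:
  p_0/q_0 = 29/1
  p_1/q_1 = 30/1
  p_2/q_2 = 329/11
  p_3/q_3 = 359/12
  p_4/q_4 = 21151/707
  p_5/q_5 = 21510/719
q_4 = 707 ≤ 718 < 719 = q_5, so the answer is 21151/707.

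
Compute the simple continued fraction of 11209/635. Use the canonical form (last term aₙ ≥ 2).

11209 = 17·635 + 414
635 = 1·414 + 221
414 = 1·221 + 193
221 = 1·193 + 28
193 = 6·28 + 25
28 = 1·25 + 3
25 = 8·3 + 1
3 = 3·1 + 0  (stop)
So 11209/635 = [17; 1, 1, 1, 6, 1, 8, 3].

[17; 1, 1, 1, 6, 1, 8, 3]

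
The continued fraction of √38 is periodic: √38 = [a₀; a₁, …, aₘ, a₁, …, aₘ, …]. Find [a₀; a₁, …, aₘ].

[6; 6, 12]

a₀ = ⌊√38⌋ = 6.
With m₀=0, d₀=1 and mₖ₊₁ = dₖaₖ − mₖ, dₖ₊₁ = (n − mₖ₊₁²)/dₖ, aₖ₊₁ = ⌊(a₀+mₖ₊₁)/dₖ₊₁⌋:
  k=1: m=6, d=2, a=6
  k=2: m=6, d=1, a=12
d=1 and a=2a₀=12 at k=2, so the next step gives (m, d) = (6, 2) again — its k=1 value — and the period has length 2.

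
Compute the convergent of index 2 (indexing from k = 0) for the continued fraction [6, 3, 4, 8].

82/13

Using pₖ = aₖpₖ₋₁ + pₖ₋₂, qₖ = aₖqₖ₋₁ + qₖ₋₂ (with p₋₁=1, p₋₂=0, q₋₁=0, q₋₂=1):
  k=0: a=6, p=6, q=1
  k=1: a=3, p=19, q=3
  k=2: a=4, p=82, q=13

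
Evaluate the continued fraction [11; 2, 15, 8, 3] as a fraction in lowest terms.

Fold from the inside: start with 3/1.
  8 + 1/3 = 25/3
  15 + 3/25 = 378/25
  2 + 25/378 = 781/378
  11 + 378/781 = 8969/781

8969/781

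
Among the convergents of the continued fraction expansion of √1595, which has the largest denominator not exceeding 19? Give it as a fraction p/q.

√1595 = [39; 1, 14, 1, 78, …] (period length 4).
Convergents:
  p_0/q_0 = 39/1
  p_1/q_1 = 40/1
  p_2/q_2 = 599/15
  p_3/q_3 = 639/16
  p_4/q_4 = 50441/1263
q_3 = 16 ≤ 19 < 1263 = q_4, so the answer is 639/16.

639/16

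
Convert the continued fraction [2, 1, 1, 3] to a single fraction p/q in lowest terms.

Using pₖ = aₖpₖ₋₁ + pₖ₋₂ and qₖ = aₖqₖ₋₁ + qₖ₋₂:
  k=0: a=2, p=2, q=1
  k=1: a=1, p=3, q=1
  k=2: a=1, p=5, q=2
  k=3: a=3, p=18, q=7

18/7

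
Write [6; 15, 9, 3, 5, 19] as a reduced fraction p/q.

262011/43192

Fold from the inside: start with 19/1.
  5 + 1/19 = 96/19
  3 + 19/96 = 307/96
  9 + 96/307 = 2859/307
  15 + 307/2859 = 43192/2859
  6 + 2859/43192 = 262011/43192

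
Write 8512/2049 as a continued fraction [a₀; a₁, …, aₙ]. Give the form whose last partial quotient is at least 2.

[4; 6, 2, 15, 3, 3]

8512 = 4×2049 + 316
2049 = 6×316 + 153
316 = 2×153 + 10
153 = 15×10 + 3
10 = 3×3 + 1
3 = 3×1 + 0  (stop)
So 8512/2049 = [4; 6, 2, 15, 3, 3].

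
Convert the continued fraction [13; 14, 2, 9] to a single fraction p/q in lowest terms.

3594/275

Using pₖ = aₖpₖ₋₁ + pₖ₋₂ and qₖ = aₖqₖ₋₁ + qₖ₋₂:
  k=0: a=13, p=13, q=1
  k=1: a=14, p=183, q=14
  k=2: a=2, p=379, q=29
  k=3: a=9, p=3594, q=275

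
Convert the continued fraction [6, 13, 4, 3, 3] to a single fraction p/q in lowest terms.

3457/569

Using pₖ = aₖpₖ₋₁ + pₖ₋₂ and qₖ = aₖqₖ₋₁ + qₖ₋₂:
  k=0: a=6, p=6, q=1
  k=1: a=13, p=79, q=13
  k=2: a=4, p=322, q=53
  k=3: a=3, p=1045, q=172
  k=4: a=3, p=3457, q=569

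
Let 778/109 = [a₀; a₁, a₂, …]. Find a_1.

778 = 7·109 + 15   →  a_0 = 7
109 = 7·15 + 4   →  a_1 = 7

7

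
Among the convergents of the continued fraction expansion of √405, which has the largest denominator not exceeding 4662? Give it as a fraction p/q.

√405 = [20; 8, 40, …] (period length 2).
Convergents:
  p_0/q_0 = 20/1
  p_1/q_1 = 161/8
  p_2/q_2 = 6460/321
  p_3/q_3 = 51841/2576
  p_4/q_4 = 2080100/103361
q_3 = 2576 ≤ 4662 < 103361 = q_4, so the answer is 51841/2576.

51841/2576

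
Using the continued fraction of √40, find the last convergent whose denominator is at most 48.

234/37

√40 = [6; 3, 12, …] (period length 2).
Convergents:
  p_0/q_0 = 6/1
  p_1/q_1 = 19/3
  p_2/q_2 = 234/37
  p_3/q_3 = 721/114
q_2 = 37 ≤ 48 < 114 = q_3, so the answer is 234/37.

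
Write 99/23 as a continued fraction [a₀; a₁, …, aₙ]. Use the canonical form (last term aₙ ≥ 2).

[4; 3, 3, 2]

99 = 4×23 + 7
23 = 3×7 + 2
7 = 3×2 + 1
2 = 2×1 + 0  (stop)
So 99/23 = [4; 3, 3, 2].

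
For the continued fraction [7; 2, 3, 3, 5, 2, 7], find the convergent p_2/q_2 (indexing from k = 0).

52/7

Using pₖ = aₖpₖ₋₁ + pₖ₋₂, qₖ = aₖqₖ₋₁ + qₖ₋₂ (with p₋₁=1, p₋₂=0, q₋₁=0, q₋₂=1):
  k=0: a=7, p=7, q=1
  k=1: a=2, p=15, q=2
  k=2: a=3, p=52, q=7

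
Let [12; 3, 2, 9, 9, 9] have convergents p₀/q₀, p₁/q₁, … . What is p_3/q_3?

Using pₖ = aₖpₖ₋₁ + pₖ₋₂, qₖ = aₖqₖ₋₁ + qₖ₋₂ (with p₋₁=1, p₋₂=0, q₋₁=0, q₋₂=1):
  k=0: a=12, p=12, q=1
  k=1: a=3, p=37, q=3
  k=2: a=2, p=86, q=7
  k=3: a=9, p=811, q=66

811/66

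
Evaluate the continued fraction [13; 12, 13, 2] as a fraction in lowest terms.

Using pₖ = aₖpₖ₋₁ + pₖ₋₂ and qₖ = aₖqₖ₋₁ + qₖ₋₂:
  k=0: a=13, p=13, q=1
  k=1: a=12, p=157, q=12
  k=2: a=13, p=2054, q=157
  k=3: a=2, p=4265, q=326

4265/326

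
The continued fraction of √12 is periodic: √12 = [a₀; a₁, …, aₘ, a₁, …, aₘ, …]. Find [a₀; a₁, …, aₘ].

a₀ = ⌊√12⌋ = 3.
With m₀=0, d₀=1 and mₖ₊₁ = dₖaₖ − mₖ, dₖ₊₁ = (n − mₖ₊₁²)/dₖ, aₖ₊₁ = ⌊(a₀+mₖ₊₁)/dₖ₊₁⌋:
  k=1: m=3, d=3, a=2
  k=2: m=3, d=1, a=6
d=1 and a=2a₀=6 at k=2, so the next step gives (m, d) = (3, 3) again — its k=1 value — and the period has length 2.

[3; 2, 6]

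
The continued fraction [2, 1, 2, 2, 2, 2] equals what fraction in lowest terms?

Fold from the inside: start with 2/1.
  2 + 1/2 = 5/2
  2 + 2/5 = 12/5
  2 + 5/12 = 29/12
  1 + 12/29 = 41/29
  2 + 29/41 = 111/41

111/41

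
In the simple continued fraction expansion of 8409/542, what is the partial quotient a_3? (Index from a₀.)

16

8409 = 15·542 + 279   →  a_0 = 15
542 = 1·279 + 263   →  a_1 = 1
279 = 1·263 + 16   →  a_2 = 1
263 = 16·16 + 7   →  a_3 = 16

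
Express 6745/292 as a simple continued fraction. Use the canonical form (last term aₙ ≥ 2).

[23; 10, 14, 2]

6745 = 23·292 + 29
292 = 10·29 + 2
29 = 14·2 + 1
2 = 2·1 + 0  (stop)
So 6745/292 = [23; 10, 14, 2].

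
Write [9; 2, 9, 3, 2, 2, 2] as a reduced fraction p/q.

Fold from the inside: start with 2/1.
  2 + 1/2 = 5/2
  2 + 2/5 = 12/5
  3 + 5/12 = 41/12
  9 + 12/41 = 381/41
  2 + 41/381 = 803/381
  9 + 381/803 = 7608/803

7608/803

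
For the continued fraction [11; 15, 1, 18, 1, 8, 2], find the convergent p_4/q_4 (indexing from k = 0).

3529/319

Using pₖ = aₖpₖ₋₁ + pₖ₋₂, qₖ = aₖqₖ₋₁ + qₖ₋₂ (with p₋₁=1, p₋₂=0, q₋₁=0, q₋₂=1):
  k=0: a=11, p=11, q=1
  k=1: a=15, p=166, q=15
  k=2: a=1, p=177, q=16
  k=3: a=18, p=3352, q=303
  k=4: a=1, p=3529, q=319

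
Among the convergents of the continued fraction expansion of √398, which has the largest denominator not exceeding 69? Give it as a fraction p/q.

√398 = [19; 1, 18, 1, 38, …] (period length 4).
Convergents:
  p_0/q_0 = 19/1
  p_1/q_1 = 20/1
  p_2/q_2 = 379/19
  p_3/q_3 = 399/20
  p_4/q_4 = 15541/779
q_3 = 20 ≤ 69 < 779 = q_4, so the answer is 399/20.

399/20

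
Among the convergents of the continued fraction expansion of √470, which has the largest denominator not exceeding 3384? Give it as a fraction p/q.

72171/3329

√470 = [21; 1, 2, 8, 2, 1, 42, …] (period length 6).
Convergents:
  p_0/q_0 = 21/1
  p_1/q_1 = 22/1
  p_2/q_2 = 65/3
  p_3/q_3 = 542/25
  p_4/q_4 = 1149/53
  p_5/q_5 = 1691/78
  p_6/q_6 = 72171/3329
  p_7/q_7 = 73862/3407
q_6 = 3329 ≤ 3384 < 3407 = q_7, so the answer is 72171/3329.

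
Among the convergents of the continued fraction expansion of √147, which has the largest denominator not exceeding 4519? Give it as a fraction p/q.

√147 = [12; 8, 24, …] (period length 2).
Convergents:
  p_0/q_0 = 12/1
  p_1/q_1 = 97/8
  p_2/q_2 = 2340/193
  p_3/q_3 = 18817/1552
  p_4/q_4 = 453948/37441
q_3 = 1552 ≤ 4519 < 37441 = q_4, so the answer is 18817/1552.

18817/1552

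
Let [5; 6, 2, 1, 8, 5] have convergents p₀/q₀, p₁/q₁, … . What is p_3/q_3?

Using pₖ = aₖpₖ₋₁ + pₖ₋₂, qₖ = aₖqₖ₋₁ + qₖ₋₂ (with p₋₁=1, p₋₂=0, q₋₁=0, q₋₂=1):
  k=0: a=5, p=5, q=1
  k=1: a=6, p=31, q=6
  k=2: a=2, p=67, q=13
  k=3: a=1, p=98, q=19

98/19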